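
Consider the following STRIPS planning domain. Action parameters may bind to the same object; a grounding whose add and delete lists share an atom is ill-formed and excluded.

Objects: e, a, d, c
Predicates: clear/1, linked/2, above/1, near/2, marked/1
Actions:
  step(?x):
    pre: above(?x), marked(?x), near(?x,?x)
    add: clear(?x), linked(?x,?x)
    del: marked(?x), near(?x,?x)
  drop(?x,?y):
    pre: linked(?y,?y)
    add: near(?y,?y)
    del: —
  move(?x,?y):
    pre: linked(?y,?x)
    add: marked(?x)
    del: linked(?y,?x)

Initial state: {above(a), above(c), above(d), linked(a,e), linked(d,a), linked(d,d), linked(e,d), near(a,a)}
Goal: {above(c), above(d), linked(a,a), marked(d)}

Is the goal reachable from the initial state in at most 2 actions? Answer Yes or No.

No

1. move(a,d)  →  {above(a), above(c), above(d), linked(a,e), linked(d,d), linked(e,d), marked(a), near(a,a)}
2. step(a)  →  {above(a), above(c), above(d), clear(a), linked(a,a), linked(a,e), linked(d,d), linked(e,d)}
3. move(d,e)  →  {above(a), above(c), above(d), clear(a), linked(a,a), linked(a,e), linked(d,d), marked(d)}
optimal plan length = 3; 3 > 2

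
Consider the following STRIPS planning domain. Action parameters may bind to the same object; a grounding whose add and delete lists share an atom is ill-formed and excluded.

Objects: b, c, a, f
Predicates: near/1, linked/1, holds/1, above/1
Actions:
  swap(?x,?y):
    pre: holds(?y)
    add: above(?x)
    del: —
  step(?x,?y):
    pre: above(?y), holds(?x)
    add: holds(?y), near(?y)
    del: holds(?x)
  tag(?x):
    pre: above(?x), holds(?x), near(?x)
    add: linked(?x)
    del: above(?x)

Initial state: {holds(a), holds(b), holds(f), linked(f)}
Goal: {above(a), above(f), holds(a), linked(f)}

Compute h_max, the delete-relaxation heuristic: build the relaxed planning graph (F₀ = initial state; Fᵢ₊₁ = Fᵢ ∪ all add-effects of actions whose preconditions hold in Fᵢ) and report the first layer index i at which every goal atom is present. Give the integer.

F0 = init (4 atoms)
F1 = F0 ∪ {above(a), above(b), above(c), above(f)}  (8 atoms)
goal ⊆ F1  ⇒  h_max = 1

1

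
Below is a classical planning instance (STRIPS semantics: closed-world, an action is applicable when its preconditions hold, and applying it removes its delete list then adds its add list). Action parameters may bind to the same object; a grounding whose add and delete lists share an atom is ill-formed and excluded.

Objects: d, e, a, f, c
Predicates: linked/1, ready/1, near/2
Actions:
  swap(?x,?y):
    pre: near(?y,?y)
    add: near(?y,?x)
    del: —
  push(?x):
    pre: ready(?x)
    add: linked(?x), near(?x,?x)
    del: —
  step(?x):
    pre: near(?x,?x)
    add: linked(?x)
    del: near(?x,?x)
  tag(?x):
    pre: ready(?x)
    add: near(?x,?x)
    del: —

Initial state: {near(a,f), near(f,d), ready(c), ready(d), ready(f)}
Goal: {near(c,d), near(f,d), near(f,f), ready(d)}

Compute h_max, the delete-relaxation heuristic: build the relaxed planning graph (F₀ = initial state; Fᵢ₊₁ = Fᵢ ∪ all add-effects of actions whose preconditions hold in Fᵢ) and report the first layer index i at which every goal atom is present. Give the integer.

2

F0 = init (5 atoms)
F1 = F0 ∪ {linked(c), linked(d), linked(f), near(c,c), near(d,d), near(f,f)}  (11 atoms)
F2 = F1 ∪ {near(c,a), near(c,d), near(c,e), near(c,f), near(d,a), near(d,c), near(d,e), near(d,f), near(f,a), near(f,c), near(f,e)}  (22 atoms)
goal ⊆ F2  ⇒  h_max = 2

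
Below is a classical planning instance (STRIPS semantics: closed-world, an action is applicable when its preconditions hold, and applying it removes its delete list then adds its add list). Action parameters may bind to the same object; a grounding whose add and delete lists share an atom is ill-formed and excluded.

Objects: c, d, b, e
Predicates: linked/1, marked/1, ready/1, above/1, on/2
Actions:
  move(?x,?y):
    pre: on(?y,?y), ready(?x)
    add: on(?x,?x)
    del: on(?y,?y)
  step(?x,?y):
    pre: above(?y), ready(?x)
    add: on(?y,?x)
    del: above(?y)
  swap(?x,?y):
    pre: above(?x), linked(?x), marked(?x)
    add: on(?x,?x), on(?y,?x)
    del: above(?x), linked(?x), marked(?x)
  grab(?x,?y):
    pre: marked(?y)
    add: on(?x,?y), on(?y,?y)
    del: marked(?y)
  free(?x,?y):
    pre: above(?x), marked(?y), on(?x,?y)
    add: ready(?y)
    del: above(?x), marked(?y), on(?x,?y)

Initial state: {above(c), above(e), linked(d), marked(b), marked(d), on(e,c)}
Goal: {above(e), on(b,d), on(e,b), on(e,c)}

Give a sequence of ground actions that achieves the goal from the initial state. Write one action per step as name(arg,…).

1. grab(b,d)  →  {above(c), above(e), linked(d), marked(b), on(b,d), on(d,d), on(e,c)}
2. grab(e,b)  →  {above(c), above(e), linked(d), on(b,b), on(b,d), on(d,d), on(e,b), on(e,c)}

grab(b,d); grab(e,b)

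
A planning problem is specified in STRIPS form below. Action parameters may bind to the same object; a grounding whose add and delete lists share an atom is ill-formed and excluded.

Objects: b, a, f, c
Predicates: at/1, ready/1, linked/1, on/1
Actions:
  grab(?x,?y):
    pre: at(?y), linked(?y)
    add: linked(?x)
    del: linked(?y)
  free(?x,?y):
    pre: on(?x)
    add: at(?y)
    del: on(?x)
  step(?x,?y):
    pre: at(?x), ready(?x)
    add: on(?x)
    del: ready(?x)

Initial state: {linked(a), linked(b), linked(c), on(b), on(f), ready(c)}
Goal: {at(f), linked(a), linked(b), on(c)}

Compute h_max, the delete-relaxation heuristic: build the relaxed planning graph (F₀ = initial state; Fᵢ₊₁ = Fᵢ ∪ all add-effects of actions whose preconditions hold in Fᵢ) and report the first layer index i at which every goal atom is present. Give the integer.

F0 = init (6 atoms)
F1 = F0 ∪ {at(a), at(b), at(c), at(f)}  (10 atoms)
F2 = F1 ∪ {linked(f), on(c)}  (12 atoms)
goal ⊆ F2  ⇒  h_max = 2

2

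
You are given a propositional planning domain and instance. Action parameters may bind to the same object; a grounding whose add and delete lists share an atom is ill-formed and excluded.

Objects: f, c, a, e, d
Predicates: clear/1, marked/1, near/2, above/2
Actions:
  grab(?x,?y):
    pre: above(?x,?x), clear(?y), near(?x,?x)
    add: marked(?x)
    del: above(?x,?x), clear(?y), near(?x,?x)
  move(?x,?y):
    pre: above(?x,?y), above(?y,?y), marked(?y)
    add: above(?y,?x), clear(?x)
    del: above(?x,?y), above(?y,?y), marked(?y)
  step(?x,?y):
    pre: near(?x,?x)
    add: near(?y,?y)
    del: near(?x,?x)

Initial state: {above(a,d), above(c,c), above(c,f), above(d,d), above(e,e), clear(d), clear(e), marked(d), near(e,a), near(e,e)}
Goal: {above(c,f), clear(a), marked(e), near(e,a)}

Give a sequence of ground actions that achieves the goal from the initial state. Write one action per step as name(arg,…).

1. grab(e,e)  →  {above(a,d), above(c,c), above(c,f), above(d,d), clear(d), marked(d), marked(e), near(e,a)}
2. move(a,d)  →  {above(c,c), above(c,f), above(d,a), clear(a), clear(d), marked(e), near(e,a)}

grab(e,e); move(a,d)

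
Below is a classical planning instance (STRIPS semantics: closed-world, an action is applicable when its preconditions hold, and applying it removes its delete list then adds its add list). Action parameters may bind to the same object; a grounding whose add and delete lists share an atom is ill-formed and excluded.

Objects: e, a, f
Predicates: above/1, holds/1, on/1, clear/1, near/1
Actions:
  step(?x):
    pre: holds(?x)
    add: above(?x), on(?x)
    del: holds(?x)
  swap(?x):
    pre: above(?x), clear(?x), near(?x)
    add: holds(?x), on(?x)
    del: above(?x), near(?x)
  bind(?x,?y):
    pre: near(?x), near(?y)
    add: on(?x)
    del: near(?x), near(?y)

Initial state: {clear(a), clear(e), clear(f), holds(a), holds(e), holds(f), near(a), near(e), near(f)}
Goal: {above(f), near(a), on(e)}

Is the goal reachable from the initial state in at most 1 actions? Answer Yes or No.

1. step(e)  →  {above(e), clear(a), clear(e), clear(f), holds(a), holds(f), near(a), near(e), near(f), on(e)}
2. step(f)  →  {above(e), above(f), clear(a), clear(e), clear(f), holds(a), near(a), near(e), near(f), on(e), on(f)}
optimal plan length = 2; 2 > 1

No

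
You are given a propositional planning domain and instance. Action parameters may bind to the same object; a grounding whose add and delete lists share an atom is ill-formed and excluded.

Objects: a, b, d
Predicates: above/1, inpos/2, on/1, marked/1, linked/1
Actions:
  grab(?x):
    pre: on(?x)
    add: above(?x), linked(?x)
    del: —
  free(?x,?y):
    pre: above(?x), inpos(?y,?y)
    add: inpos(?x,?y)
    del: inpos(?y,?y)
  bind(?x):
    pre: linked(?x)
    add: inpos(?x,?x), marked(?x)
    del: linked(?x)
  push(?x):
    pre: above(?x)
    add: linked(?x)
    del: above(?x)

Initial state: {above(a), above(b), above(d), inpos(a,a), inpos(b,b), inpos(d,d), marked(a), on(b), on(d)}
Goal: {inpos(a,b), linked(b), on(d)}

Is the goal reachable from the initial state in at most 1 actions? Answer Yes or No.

No

1. grab(b)  →  {above(a), above(b), above(d), inpos(a,a), inpos(b,b), inpos(d,d), linked(b), marked(a), on(b), on(d)}
2. free(a,b)  →  {above(a), above(b), above(d), inpos(a,a), inpos(a,b), inpos(d,d), linked(b), marked(a), on(b), on(d)}
optimal plan length = 2; 2 > 1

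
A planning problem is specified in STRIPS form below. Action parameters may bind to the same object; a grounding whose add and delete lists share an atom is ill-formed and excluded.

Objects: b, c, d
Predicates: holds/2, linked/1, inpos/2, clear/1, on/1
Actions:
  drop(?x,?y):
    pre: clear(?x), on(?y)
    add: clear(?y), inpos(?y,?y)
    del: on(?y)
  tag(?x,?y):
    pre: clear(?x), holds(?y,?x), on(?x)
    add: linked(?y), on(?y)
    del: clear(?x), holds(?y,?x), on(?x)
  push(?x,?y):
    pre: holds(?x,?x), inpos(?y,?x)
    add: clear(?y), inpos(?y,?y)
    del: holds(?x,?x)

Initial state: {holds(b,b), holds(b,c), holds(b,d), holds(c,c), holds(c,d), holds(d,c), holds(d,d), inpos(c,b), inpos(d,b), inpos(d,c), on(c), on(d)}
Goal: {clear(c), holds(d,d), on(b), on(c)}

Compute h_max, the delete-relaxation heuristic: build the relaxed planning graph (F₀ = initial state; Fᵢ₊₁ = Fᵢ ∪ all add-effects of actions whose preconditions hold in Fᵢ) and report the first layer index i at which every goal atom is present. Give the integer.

F0 = init (12 atoms)
F1 = F0 ∪ {clear(c), clear(d), inpos(c,c), inpos(d,d)}  (16 atoms)
F2 = F1 ∪ {linked(b), linked(c), linked(d), on(b)}  (20 atoms)
goal ⊆ F2  ⇒  h_max = 2

2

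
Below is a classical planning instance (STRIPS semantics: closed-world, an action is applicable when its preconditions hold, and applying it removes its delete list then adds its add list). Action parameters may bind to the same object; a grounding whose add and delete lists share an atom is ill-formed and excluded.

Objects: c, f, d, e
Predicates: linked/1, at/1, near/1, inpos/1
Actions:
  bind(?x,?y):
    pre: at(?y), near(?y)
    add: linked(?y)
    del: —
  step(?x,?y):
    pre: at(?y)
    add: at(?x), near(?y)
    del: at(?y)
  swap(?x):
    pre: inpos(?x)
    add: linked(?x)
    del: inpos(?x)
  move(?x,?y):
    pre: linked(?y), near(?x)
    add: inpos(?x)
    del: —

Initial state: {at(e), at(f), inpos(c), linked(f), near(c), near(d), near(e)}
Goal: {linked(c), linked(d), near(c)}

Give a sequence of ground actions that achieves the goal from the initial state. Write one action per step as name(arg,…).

1. step(d,f)  →  {at(d), at(e), inpos(c), linked(f), near(c), near(d), near(e), near(f)}
2. bind(c,d)  →  {at(d), at(e), inpos(c), linked(d), linked(f), near(c), near(d), near(e), near(f)}
3. swap(c)  →  {at(d), at(e), linked(c), linked(d), linked(f), near(c), near(d), near(e), near(f)}

step(d,f); bind(c,d); swap(c)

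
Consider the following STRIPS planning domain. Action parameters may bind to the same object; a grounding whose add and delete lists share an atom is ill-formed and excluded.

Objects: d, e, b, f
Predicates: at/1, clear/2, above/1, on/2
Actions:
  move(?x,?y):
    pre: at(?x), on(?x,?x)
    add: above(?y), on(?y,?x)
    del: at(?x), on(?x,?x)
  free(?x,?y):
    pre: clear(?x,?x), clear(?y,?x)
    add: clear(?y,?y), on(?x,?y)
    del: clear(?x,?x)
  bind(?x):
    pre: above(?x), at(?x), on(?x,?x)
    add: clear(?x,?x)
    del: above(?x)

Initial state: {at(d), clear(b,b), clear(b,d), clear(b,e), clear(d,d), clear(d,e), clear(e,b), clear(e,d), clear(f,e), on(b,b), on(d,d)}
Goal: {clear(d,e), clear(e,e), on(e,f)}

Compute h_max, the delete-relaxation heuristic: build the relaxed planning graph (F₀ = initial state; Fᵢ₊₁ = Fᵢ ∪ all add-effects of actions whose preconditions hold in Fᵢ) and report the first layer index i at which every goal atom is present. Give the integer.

2

F0 = init (11 atoms)
F1 = F0 ∪ {above(b), above(e), above(f), clear(e,e), on(b,d), on(b,e), on(d,b), on(d,e), on(e,d), on(f,d)}  (21 atoms)
F2 = F1 ∪ {clear(f,f), on(e,b), on(e,f)}  (24 atoms)
goal ⊆ F2  ⇒  h_max = 2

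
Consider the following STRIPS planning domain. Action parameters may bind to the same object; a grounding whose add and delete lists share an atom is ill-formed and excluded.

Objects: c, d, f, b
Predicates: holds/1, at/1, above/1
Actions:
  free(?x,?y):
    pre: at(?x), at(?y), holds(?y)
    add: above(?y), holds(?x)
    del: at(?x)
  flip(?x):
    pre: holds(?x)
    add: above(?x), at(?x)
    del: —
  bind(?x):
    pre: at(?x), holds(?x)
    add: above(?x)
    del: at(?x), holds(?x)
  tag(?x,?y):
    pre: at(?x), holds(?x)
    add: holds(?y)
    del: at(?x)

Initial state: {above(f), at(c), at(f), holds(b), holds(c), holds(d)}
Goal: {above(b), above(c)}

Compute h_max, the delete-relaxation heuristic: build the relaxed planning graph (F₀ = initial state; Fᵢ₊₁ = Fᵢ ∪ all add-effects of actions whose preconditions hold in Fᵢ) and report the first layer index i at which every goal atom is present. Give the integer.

F0 = init (6 atoms)
F1 = F0 ∪ {above(b), above(c), above(d), at(b), at(d), holds(f)}  (12 atoms)
goal ⊆ F1  ⇒  h_max = 1

1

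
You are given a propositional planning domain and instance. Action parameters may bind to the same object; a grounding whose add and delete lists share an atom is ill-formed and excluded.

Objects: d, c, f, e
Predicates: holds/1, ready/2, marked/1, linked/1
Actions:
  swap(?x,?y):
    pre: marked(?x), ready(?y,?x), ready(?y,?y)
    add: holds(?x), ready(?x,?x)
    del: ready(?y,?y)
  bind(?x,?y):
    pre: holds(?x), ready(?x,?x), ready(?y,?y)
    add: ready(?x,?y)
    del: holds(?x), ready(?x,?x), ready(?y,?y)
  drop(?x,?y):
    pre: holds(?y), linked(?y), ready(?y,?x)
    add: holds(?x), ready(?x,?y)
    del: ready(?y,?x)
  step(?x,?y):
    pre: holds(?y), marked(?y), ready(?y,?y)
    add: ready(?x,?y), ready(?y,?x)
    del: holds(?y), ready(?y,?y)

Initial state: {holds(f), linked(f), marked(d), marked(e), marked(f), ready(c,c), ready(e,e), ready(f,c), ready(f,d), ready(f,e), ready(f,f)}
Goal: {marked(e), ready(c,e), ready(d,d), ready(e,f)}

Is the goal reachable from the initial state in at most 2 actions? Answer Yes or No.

1. swap(d,f)  →  {holds(d), holds(f), linked(f), marked(d), marked(e), marked(f), ready(c,c), ready(d,d), ready(e,e), ready(f,c), ready(f,d), ready(f,e)}
2. drop(e,f)  →  {holds(d), holds(e), holds(f), linked(f), marked(d), marked(e), marked(f), ready(c,c), ready(d,d), ready(e,e), ready(e,f), ready(f,c), ready(f,d)}
3. step(c,e)  →  {holds(d), holds(f), linked(f), marked(d), marked(e), marked(f), ready(c,c), ready(c,e), ready(d,d), ready(e,c), ready(e,f), ready(f,c), ready(f,d)}
optimal plan length = 3; 3 > 2

No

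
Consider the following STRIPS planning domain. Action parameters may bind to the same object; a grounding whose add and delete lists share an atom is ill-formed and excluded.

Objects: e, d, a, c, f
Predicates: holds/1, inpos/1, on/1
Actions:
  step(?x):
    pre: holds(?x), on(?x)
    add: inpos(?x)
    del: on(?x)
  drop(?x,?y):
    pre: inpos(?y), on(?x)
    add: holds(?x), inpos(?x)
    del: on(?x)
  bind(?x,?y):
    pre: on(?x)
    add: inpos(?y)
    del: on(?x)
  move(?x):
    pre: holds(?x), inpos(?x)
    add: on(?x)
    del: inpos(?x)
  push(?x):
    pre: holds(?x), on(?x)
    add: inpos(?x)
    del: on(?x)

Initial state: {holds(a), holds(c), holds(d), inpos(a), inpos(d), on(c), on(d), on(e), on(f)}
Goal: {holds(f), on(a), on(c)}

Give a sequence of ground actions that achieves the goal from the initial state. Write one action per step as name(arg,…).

drop(f,d); move(a)

1. drop(f,d)  →  {holds(a), holds(c), holds(d), holds(f), inpos(a), inpos(d), inpos(f), on(c), on(d), on(e)}
2. move(a)  →  {holds(a), holds(c), holds(d), holds(f), inpos(d), inpos(f), on(a), on(c), on(d), on(e)}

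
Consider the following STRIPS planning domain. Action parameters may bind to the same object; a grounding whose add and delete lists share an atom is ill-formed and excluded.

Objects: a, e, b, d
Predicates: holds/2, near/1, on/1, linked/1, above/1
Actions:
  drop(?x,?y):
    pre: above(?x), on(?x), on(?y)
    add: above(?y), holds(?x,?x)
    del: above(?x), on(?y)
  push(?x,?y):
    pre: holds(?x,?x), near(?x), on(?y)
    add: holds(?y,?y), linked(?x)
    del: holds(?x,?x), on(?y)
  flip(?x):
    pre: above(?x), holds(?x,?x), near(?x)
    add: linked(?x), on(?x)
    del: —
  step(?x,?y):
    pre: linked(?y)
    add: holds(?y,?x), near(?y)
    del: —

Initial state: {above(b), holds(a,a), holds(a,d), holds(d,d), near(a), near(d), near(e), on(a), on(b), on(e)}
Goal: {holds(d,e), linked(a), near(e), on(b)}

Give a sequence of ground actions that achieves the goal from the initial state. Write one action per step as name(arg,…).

push(a,e); push(d,a); step(e,d)

1. push(a,e)  →  {above(b), holds(a,d), holds(d,d), holds(e,e), linked(a), near(a), near(d), near(e), on(a), on(b)}
2. push(d,a)  →  {above(b), holds(a,a), holds(a,d), holds(e,e), linked(a), linked(d), near(a), near(d), near(e), on(b)}
3. step(e,d)  →  {above(b), holds(a,a), holds(a,d), holds(d,e), holds(e,e), linked(a), linked(d), near(a), near(d), near(e), on(b)}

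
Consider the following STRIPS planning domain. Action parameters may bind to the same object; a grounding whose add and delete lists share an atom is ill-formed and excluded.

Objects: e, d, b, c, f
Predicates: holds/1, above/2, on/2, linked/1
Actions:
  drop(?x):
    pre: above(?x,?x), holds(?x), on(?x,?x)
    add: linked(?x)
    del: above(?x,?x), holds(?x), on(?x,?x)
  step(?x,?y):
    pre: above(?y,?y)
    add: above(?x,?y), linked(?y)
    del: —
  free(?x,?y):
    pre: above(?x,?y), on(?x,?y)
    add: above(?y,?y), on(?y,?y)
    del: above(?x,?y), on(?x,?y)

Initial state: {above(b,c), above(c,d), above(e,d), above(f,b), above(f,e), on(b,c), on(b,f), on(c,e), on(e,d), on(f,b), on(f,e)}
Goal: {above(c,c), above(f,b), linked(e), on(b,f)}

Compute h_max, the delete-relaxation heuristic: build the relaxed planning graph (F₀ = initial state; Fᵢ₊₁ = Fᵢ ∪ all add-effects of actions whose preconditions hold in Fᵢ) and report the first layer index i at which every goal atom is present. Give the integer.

2

F0 = init (11 atoms)
F1 = F0 ∪ {above(b,b), above(c,c), above(d,d), above(e,e), on(b,b), on(c,c), on(d,d), on(e,e)}  (19 atoms)
F2 = F1 ∪ {above(b,d), above(b,e), above(c,b), above(c,e), above(d,b), above(d,c), above(d,e), above(e,b), above(e,c), above(f,c), above(f,d), linked(b), linked(c), linked(d), linked(e)}  (34 atoms)
goal ⊆ F2  ⇒  h_max = 2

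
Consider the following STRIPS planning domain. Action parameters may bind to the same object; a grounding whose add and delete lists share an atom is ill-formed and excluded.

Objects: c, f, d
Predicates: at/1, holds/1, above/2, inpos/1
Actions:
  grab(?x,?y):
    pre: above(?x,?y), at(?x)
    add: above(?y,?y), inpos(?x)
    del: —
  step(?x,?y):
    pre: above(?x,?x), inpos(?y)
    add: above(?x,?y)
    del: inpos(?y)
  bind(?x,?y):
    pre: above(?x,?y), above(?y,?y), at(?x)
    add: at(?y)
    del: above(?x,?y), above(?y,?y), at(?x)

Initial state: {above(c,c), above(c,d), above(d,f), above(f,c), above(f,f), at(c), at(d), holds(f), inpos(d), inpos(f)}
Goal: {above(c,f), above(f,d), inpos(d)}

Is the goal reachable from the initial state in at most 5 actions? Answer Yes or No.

1. step(c,f)  →  {above(c,c), above(c,d), above(c,f), above(d,f), above(f,c), above(f,f), at(c), at(d), holds(f), inpos(d)}
2. step(f,d)  →  {above(c,c), above(c,d), above(c,f), above(d,f), above(f,c), above(f,d), above(f,f), at(c), at(d), holds(f)}
3. grab(d,f)  →  {above(c,c), above(c,d), above(c,f), above(d,f), above(f,c), above(f,d), above(f,f), at(c), at(d), holds(f), inpos(d)}
optimal plan length = 3; 3 ≤ 5

Yes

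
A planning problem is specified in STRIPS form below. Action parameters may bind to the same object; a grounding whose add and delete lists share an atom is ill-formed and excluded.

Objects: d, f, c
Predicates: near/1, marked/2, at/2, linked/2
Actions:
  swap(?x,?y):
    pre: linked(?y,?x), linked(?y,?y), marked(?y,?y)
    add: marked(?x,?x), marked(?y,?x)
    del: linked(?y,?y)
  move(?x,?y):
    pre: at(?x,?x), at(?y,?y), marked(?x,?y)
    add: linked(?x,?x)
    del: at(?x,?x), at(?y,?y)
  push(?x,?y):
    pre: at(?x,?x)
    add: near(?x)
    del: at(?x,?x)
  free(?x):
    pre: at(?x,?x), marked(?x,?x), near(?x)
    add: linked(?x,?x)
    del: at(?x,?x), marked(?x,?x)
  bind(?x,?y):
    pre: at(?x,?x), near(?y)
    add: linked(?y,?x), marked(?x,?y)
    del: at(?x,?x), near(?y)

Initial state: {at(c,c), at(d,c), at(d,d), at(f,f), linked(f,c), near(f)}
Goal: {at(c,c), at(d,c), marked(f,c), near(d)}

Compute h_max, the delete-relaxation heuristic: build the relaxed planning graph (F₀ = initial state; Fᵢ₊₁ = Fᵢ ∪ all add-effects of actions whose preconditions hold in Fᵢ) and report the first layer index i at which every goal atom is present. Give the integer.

2

F0 = init (6 atoms)
F1 = F0 ∪ {linked(f,d), linked(f,f), marked(c,f), marked(d,f), marked(f,f), near(c), near(d)}  (13 atoms)
F2 = F1 ∪ {linked(c,c), linked(c,d), linked(c,f), linked(d,c), linked(d,d), linked(d,f), marked(c,c), marked(c,d), marked(d,c), marked(d,d), marked(f,c), marked(f,d)}  (25 atoms)
goal ⊆ F2  ⇒  h_max = 2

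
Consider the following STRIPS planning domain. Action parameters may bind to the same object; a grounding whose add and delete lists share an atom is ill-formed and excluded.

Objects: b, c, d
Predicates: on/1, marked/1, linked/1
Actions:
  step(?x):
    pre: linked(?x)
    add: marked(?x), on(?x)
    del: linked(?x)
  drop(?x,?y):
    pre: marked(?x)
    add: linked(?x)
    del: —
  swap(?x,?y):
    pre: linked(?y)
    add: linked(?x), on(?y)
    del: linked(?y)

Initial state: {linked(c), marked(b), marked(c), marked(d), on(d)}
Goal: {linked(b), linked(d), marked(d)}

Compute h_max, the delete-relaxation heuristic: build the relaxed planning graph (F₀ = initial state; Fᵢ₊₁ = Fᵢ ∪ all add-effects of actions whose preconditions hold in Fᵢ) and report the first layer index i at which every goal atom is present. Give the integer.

1

F0 = init (5 atoms)
F1 = F0 ∪ {linked(b), linked(d), on(c)}  (8 atoms)
goal ⊆ F1  ⇒  h_max = 1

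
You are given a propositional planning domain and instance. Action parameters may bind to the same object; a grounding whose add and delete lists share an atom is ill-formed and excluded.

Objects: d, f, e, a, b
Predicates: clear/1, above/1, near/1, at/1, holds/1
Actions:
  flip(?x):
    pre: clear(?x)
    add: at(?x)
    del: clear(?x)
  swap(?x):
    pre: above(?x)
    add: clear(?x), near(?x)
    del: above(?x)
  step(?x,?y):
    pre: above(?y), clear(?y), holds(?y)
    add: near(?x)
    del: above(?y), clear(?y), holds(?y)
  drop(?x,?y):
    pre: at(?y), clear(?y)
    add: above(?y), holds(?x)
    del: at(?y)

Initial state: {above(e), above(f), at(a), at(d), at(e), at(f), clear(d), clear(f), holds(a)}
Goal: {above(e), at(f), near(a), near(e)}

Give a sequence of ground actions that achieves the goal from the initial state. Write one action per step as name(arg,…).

swap(e); drop(f,e); step(a,f)

1. swap(e)  →  {above(f), at(a), at(d), at(e), at(f), clear(d), clear(e), clear(f), holds(a), near(e)}
2. drop(f,e)  →  {above(e), above(f), at(a), at(d), at(f), clear(d), clear(e), clear(f), holds(a), holds(f), near(e)}
3. step(a,f)  →  {above(e), at(a), at(d), at(f), clear(d), clear(e), holds(a), near(a), near(e)}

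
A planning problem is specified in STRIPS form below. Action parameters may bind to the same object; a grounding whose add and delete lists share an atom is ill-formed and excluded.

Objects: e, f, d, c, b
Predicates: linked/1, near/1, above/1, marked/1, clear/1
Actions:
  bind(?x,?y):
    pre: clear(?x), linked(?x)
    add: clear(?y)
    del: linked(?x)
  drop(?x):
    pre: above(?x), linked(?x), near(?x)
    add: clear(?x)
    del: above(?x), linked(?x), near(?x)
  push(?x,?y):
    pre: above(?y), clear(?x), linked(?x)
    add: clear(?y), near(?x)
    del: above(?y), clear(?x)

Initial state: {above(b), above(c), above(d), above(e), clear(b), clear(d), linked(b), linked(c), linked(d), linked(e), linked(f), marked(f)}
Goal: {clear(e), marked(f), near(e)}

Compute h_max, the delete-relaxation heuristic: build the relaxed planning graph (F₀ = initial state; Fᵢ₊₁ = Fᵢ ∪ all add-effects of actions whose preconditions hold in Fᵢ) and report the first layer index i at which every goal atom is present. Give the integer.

2

F0 = init (12 atoms)
F1 = F0 ∪ {clear(c), clear(e), clear(f), near(b), near(d)}  (17 atoms)
F2 = F1 ∪ {near(c), near(e), near(f)}  (20 atoms)
goal ⊆ F2  ⇒  h_max = 2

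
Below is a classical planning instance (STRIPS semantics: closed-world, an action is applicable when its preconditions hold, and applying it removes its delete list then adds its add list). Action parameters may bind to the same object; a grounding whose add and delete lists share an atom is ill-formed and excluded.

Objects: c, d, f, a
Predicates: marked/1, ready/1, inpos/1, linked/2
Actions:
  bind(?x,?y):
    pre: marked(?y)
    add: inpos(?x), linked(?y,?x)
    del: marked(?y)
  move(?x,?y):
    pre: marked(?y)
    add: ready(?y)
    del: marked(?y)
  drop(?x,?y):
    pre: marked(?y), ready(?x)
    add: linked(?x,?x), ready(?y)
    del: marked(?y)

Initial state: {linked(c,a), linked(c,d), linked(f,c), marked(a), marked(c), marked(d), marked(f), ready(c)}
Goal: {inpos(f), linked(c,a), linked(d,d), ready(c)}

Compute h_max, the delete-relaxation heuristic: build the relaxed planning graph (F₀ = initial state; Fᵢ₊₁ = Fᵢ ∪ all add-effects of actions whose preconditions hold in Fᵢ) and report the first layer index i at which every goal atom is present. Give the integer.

1

F0 = init (8 atoms)
F1 = F0 ∪ {inpos(a), inpos(c), inpos(d), inpos(f), linked(a,a), linked(a,c), linked(a,d), linked(a,f), linked(c,c), linked(c,f), linked(d,a), linked(d,c), linked(d,d), linked(d,f), linked(f,a), linked(f,d), linked(f,f), ready(a), ready(d), ready(f)}  (28 atoms)
goal ⊆ F1  ⇒  h_max = 1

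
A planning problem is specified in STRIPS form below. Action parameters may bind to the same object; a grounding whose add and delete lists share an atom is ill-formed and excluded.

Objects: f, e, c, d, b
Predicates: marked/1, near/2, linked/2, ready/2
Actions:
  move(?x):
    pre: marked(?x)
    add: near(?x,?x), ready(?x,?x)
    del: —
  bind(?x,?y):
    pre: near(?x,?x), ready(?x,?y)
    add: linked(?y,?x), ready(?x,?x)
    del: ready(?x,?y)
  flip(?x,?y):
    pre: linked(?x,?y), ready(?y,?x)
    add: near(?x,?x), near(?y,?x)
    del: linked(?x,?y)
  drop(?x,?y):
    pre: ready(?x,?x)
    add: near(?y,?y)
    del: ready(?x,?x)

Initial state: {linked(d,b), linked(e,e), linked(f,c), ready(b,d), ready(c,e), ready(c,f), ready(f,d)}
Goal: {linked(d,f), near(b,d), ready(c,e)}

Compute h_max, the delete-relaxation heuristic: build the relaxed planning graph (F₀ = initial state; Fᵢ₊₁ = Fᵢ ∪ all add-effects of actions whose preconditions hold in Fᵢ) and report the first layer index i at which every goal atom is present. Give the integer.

2

F0 = init (7 atoms)
F1 = F0 ∪ {near(b,d), near(c,f), near(d,d), near(f,f)}  (11 atoms)
F2 = F1 ∪ {linked(d,f), ready(f,f)}  (13 atoms)
goal ⊆ F2  ⇒  h_max = 2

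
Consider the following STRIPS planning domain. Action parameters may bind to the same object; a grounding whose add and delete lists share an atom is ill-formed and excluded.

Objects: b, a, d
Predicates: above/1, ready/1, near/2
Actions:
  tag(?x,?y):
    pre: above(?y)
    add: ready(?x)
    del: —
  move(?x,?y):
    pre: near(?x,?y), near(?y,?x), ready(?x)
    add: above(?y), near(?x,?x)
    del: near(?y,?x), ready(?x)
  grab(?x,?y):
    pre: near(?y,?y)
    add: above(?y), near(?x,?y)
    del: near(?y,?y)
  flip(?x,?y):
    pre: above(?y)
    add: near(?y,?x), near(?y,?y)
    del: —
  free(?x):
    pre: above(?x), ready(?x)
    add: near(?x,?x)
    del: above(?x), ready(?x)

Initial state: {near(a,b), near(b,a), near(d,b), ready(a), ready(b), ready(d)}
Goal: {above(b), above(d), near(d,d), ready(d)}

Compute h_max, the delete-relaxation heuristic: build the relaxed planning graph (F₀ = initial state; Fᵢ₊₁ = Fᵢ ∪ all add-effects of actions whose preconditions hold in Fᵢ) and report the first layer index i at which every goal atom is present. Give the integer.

3

F0 = init (6 atoms)
F1 = F0 ∪ {above(a), above(b), near(a,a), near(b,b)}  (10 atoms)
F2 = F1 ∪ {near(a,d), near(b,d), near(d,a)}  (13 atoms)
F3 = F2 ∪ {above(d), near(d,d)}  (15 atoms)
goal ⊆ F3  ⇒  h_max = 3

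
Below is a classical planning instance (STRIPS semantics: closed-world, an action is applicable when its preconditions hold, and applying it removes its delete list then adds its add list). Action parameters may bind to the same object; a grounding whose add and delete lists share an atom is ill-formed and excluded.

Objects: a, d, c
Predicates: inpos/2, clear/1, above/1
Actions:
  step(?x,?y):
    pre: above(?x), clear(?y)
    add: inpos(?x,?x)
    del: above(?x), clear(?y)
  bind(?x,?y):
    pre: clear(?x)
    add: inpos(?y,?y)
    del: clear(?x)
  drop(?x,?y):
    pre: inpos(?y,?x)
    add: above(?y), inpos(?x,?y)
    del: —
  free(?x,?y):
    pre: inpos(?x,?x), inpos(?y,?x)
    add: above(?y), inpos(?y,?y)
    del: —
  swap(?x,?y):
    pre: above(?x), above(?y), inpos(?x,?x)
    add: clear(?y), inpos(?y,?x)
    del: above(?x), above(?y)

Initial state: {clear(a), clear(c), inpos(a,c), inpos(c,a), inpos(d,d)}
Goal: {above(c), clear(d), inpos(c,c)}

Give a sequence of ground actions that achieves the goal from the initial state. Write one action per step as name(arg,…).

1. bind(a,a)  →  {clear(c), inpos(a,a), inpos(a,c), inpos(c,a), inpos(d,d)}
2. drop(d,d)  →  {above(d), clear(c), inpos(a,a), inpos(a,c), inpos(c,a), inpos(d,d)}
3. free(a,c)  →  {above(c), above(d), clear(c), inpos(a,a), inpos(a,c), inpos(c,a), inpos(c,c), inpos(d,d)}
4. swap(d,d)  →  {above(c), clear(c), clear(d), inpos(a,a), inpos(a,c), inpos(c,a), inpos(c,c), inpos(d,d)}

bind(a,a); drop(d,d); free(a,c); swap(d,d)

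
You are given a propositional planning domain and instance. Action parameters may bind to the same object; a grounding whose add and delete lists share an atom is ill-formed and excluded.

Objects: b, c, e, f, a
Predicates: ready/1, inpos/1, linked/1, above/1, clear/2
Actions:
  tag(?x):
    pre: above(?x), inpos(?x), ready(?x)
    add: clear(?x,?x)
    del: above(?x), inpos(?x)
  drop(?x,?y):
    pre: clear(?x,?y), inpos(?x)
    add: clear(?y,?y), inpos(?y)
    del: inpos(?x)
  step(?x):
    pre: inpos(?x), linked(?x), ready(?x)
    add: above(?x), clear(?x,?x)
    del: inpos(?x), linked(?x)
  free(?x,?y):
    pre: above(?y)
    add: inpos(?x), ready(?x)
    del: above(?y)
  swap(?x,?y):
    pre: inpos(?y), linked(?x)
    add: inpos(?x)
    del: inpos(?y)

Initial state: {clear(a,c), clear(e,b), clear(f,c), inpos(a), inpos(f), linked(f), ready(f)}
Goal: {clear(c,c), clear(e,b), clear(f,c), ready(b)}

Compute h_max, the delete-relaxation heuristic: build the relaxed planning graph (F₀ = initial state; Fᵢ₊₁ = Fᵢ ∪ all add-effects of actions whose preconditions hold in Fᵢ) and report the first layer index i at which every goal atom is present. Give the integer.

F0 = init (7 atoms)
F1 = F0 ∪ {above(f), clear(c,c), clear(f,f), inpos(c)}  (11 atoms)
F2 = F1 ∪ {inpos(b), inpos(e), ready(a), ready(b), ready(c), ready(e)}  (17 atoms)
goal ⊆ F2  ⇒  h_max = 2

2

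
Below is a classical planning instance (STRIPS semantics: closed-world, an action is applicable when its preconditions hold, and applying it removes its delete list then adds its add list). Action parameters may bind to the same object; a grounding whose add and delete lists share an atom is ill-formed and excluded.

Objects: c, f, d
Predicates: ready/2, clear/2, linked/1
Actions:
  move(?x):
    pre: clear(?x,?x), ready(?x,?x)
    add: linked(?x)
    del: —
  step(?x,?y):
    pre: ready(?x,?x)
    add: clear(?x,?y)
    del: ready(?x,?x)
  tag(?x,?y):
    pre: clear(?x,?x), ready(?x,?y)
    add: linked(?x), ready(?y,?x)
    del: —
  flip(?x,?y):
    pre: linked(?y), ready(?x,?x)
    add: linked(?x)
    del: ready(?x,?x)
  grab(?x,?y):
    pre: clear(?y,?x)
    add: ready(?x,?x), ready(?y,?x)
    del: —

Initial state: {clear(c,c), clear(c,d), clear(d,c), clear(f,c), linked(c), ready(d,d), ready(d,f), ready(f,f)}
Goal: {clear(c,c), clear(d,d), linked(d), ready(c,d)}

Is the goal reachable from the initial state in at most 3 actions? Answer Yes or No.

Yes

1. step(d,d)  →  {clear(c,c), clear(c,d), clear(d,c), clear(d,d), clear(f,c), linked(c), ready(d,f), ready(f,f)}
2. tag(d,f)  →  {clear(c,c), clear(c,d), clear(d,c), clear(d,d), clear(f,c), linked(c), linked(d), ready(d,f), ready(f,d), ready(f,f)}
3. grab(d,c)  →  {clear(c,c), clear(c,d), clear(d,c), clear(d,d), clear(f,c), linked(c), linked(d), ready(c,d), ready(d,d), ready(d,f), ready(f,d), ready(f,f)}
optimal plan length = 3; 3 ≤ 3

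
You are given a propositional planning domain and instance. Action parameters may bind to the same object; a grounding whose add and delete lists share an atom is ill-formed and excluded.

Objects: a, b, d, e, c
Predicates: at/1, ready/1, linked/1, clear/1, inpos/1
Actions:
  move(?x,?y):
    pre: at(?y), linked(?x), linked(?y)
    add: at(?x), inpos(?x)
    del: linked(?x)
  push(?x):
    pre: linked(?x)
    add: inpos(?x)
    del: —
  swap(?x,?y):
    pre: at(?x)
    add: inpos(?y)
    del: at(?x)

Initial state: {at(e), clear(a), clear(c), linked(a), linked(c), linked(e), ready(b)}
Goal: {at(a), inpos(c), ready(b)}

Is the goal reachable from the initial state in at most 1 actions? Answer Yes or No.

1. move(a,e)  →  {at(a), at(e), clear(a), clear(c), inpos(a), linked(c), linked(e), ready(b)}
2. move(c,e)  →  {at(a), at(c), at(e), clear(a), clear(c), inpos(a), inpos(c), linked(e), ready(b)}
optimal plan length = 2; 2 > 1

No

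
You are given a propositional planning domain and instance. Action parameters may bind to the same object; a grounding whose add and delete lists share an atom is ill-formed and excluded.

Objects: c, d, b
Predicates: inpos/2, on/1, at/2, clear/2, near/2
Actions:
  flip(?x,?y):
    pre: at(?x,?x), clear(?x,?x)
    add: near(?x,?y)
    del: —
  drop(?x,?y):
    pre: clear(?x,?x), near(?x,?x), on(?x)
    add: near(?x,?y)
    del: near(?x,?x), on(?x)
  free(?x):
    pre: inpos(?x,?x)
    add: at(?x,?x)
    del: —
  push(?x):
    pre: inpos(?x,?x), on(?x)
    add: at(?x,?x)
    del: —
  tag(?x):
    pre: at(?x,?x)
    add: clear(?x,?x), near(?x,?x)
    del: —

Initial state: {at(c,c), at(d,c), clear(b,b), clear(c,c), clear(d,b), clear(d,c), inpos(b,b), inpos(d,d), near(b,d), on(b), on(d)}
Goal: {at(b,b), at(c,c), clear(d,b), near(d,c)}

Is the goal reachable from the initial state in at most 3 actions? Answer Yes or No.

No

1. free(d)  →  {at(c,c), at(d,c), at(d,d), clear(b,b), clear(c,c), clear(d,b), clear(d,c), inpos(b,b), inpos(d,d), near(b,d), on(b), on(d)}
2. free(b)  →  {at(b,b), at(c,c), at(d,c), at(d,d), clear(b,b), clear(c,c), clear(d,b), clear(d,c), inpos(b,b), inpos(d,d), near(b,d), on(b), on(d)}
3. tag(d)  →  {at(b,b), at(c,c), at(d,c), at(d,d), clear(b,b), clear(c,c), clear(d,b), clear(d,c), clear(d,d), inpos(b,b), inpos(d,d), near(b,d), near(d,d), on(b), on(d)}
4. flip(d,c)  →  {at(b,b), at(c,c), at(d,c), at(d,d), clear(b,b), clear(c,c), clear(d,b), clear(d,c), clear(d,d), inpos(b,b), inpos(d,d), near(b,d), near(d,c), near(d,d), on(b), on(d)}
optimal plan length = 4; 4 > 3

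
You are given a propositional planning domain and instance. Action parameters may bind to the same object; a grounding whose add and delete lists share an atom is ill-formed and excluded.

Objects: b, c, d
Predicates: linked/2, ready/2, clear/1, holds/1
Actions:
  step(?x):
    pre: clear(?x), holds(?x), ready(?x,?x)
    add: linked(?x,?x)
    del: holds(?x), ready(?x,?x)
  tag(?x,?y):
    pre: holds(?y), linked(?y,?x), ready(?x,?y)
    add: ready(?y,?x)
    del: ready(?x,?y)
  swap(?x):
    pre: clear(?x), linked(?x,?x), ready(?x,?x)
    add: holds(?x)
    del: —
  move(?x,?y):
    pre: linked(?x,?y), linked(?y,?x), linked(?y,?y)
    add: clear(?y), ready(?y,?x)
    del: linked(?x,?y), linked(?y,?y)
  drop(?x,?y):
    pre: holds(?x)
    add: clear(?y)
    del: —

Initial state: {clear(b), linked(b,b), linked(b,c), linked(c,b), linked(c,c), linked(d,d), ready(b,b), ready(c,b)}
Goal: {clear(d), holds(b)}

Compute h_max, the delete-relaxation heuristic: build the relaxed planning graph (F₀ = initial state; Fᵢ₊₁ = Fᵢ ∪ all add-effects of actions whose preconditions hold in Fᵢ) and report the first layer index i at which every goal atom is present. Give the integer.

F0 = init (8 atoms)
F1 = F0 ∪ {clear(c), clear(d), holds(b), ready(b,c), ready(c,c), ready(d,d)}  (14 atoms)
goal ⊆ F1  ⇒  h_max = 1

1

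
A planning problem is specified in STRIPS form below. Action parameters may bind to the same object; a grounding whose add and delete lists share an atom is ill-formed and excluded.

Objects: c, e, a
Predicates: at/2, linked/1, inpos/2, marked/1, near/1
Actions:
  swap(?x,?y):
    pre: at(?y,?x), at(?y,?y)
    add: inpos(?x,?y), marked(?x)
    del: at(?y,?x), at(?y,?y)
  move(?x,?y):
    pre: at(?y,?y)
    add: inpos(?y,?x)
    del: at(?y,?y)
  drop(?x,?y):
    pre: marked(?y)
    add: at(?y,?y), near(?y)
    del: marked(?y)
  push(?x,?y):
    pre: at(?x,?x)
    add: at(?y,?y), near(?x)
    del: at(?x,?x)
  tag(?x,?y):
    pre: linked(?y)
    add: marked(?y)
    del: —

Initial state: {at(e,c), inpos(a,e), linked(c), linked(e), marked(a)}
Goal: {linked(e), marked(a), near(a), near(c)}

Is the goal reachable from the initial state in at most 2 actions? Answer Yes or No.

No

1. drop(c,a)  →  {at(a,a), at(e,c), inpos(a,e), linked(c), linked(e), near(a)}
2. swap(a,a)  →  {at(e,c), inpos(a,a), inpos(a,e), linked(c), linked(e), marked(a), near(a)}
3. tag(c,c)  →  {at(e,c), inpos(a,a), inpos(a,e), linked(c), linked(e), marked(a), marked(c), near(a)}
4. drop(c,c)  →  {at(c,c), at(e,c), inpos(a,a), inpos(a,e), linked(c), linked(e), marked(a), near(a), near(c)}
optimal plan length = 4; 4 > 2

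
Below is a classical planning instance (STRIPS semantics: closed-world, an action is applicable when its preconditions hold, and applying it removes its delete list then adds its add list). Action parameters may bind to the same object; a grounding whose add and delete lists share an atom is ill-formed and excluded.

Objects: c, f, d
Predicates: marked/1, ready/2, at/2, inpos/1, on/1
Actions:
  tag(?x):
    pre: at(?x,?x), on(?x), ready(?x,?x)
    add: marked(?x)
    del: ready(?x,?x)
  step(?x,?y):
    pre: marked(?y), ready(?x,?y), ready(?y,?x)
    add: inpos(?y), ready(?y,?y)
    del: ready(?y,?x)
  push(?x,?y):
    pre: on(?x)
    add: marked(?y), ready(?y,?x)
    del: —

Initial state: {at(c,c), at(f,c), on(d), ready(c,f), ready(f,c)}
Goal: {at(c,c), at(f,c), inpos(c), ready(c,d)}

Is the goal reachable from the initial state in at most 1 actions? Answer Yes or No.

1. push(d,c)  →  {at(c,c), at(f,c), marked(c), on(d), ready(c,d), ready(c,f), ready(f,c)}
2. step(f,c)  →  {at(c,c), at(f,c), inpos(c), marked(c), on(d), ready(c,c), ready(c,d), ready(f,c)}
optimal plan length = 2; 2 > 1

No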